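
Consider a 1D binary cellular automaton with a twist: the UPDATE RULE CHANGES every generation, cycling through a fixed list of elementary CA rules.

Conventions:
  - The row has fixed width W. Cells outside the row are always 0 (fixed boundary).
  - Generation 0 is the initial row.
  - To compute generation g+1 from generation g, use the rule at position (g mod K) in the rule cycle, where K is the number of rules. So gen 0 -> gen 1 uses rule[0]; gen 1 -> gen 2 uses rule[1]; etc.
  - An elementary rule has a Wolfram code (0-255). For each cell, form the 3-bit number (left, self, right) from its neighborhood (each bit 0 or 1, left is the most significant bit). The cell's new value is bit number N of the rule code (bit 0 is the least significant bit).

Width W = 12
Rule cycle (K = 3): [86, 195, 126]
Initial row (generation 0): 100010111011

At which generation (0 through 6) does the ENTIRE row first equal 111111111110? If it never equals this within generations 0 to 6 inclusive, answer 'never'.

Gen 0: 100010111011
Gen 1 (rule 86): 110110001001
Gen 2 (rule 195): 010010110010
Gen 3 (rule 126): 111111111111
Gen 4 (rule 86): 000000000001
Gen 5 (rule 195): 111111111110
Gen 6 (rule 126): 100000000011

Answer: 5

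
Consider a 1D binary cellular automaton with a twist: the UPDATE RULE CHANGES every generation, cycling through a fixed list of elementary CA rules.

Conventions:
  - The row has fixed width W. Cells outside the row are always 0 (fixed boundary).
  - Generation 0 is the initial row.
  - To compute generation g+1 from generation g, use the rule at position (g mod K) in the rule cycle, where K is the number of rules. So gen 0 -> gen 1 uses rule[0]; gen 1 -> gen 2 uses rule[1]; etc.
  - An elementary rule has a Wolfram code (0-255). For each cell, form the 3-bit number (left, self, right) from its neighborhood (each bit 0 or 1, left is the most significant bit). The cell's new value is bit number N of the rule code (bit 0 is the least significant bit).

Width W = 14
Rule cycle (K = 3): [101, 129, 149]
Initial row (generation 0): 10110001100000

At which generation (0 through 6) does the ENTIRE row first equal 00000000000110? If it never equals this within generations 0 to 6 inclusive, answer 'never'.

Gen 0: 10110001100000
Gen 1 (rule 101): 11010100101111
Gen 2 (rule 129): 00000000000110
Gen 3 (rule 149): 11111111110001
Gen 4 (rule 101): 00000000010101
Gen 5 (rule 129): 11111111000000
Gen 6 (rule 149): 01111110111111

Answer: 2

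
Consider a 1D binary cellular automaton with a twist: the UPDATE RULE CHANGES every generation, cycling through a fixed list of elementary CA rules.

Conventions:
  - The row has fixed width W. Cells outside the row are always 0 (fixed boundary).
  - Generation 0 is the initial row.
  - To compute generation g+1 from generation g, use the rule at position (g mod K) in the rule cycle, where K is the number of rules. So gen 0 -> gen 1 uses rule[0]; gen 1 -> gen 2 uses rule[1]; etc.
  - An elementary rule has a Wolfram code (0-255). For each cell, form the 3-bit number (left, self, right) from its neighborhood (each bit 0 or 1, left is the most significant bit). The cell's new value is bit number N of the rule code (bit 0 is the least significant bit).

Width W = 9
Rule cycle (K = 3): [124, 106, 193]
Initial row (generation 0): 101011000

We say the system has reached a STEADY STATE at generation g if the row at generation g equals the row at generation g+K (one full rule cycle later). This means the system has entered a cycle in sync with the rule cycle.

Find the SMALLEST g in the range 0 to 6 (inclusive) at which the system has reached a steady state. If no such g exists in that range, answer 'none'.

Answer: none

Derivation:
Gen 0: 101011000
Gen 1 (rule 124): 111111100
Gen 2 (rule 106): 100000100
Gen 3 (rule 193): 001110001
Gen 4 (rule 124): 001011001
Gen 5 (rule 106): 010111010
Gen 6 (rule 193): 000011000
Gen 7 (rule 124): 000011100
Gen 8 (rule 106): 000110100
Gen 9 (rule 193): 110010001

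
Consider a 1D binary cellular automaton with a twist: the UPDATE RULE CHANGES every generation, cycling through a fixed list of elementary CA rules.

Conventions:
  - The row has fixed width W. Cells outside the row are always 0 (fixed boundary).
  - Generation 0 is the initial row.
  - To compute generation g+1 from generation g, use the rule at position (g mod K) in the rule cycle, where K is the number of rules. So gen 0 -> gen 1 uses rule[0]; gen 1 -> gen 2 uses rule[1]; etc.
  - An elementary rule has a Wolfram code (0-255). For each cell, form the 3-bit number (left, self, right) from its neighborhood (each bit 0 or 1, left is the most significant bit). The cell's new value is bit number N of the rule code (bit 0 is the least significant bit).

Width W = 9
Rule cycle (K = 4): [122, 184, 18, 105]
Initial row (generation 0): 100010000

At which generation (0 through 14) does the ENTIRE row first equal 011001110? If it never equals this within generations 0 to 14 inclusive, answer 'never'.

Gen 0: 100010000
Gen 1 (rule 122): 010101000
Gen 2 (rule 184): 001010100
Gen 3 (rule 18): 010000010
Gen 4 (rule 105): 000111000
Gen 5 (rule 122): 001101100
Gen 6 (rule 184): 001011010
Gen 7 (rule 18): 010000001
Gen 8 (rule 105): 000111100
Gen 9 (rule 122): 001100110
Gen 10 (rule 184): 001010101
Gen 11 (rule 18): 010000000
Gen 12 (rule 105): 000111111
Gen 13 (rule 122): 001100001
Gen 14 (rule 184): 001010000

Answer: never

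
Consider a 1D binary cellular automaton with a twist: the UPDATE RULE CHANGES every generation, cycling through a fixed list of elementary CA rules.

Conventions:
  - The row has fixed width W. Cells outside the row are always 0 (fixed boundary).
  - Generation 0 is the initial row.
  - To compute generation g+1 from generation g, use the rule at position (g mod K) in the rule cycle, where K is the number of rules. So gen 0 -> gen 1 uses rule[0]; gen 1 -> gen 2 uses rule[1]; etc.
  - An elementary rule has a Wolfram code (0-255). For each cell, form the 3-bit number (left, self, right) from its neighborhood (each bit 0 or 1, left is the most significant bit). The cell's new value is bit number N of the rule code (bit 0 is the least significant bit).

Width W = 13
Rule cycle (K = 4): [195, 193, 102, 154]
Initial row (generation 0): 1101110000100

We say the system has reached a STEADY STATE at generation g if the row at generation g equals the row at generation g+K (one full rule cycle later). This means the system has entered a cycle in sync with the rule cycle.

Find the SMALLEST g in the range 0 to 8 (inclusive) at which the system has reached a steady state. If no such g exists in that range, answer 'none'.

Gen 0: 1101110000100
Gen 1 (rule 195): 0100110111001
Gen 2 (rule 193): 0000010011000
Gen 3 (rule 102): 0000110101000
Gen 4 (rule 154): 0001100000100
Gen 5 (rule 195): 1110101111001
Gen 6 (rule 193): 0110000111000
Gen 7 (rule 102): 1010001001000
Gen 8 (rule 154): 0001010110100
Gen 9 (rule 195): 1110000010001
Gen 10 (rule 193): 0110111000100
Gen 11 (rule 102): 1011001001100
Gen 12 (rule 154): 0010110111010

Answer: none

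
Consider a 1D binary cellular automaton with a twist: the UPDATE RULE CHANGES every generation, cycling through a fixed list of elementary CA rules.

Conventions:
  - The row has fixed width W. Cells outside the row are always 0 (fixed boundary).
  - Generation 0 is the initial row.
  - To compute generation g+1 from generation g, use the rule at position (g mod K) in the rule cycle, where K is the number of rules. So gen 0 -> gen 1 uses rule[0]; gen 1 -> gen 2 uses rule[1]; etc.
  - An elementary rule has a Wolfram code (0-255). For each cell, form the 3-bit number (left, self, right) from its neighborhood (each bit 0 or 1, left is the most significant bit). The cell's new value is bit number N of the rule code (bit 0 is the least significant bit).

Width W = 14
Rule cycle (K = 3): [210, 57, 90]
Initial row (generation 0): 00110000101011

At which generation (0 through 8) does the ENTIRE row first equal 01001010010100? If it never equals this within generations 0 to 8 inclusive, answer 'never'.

Answer: 8

Derivation:
Gen 0: 00110000101011
Gen 1 (rule 210): 01011001000001
Gen 2 (rule 57): 00110100111100
Gen 3 (rule 90): 01110011100110
Gen 4 (rule 210): 10111101111011
Gen 5 (rule 57): 01100011000110
Gen 6 (rule 90): 11110111101111
Gen 7 (rule 210): 01110011100111
Gen 8 (rule 57): 01001010010100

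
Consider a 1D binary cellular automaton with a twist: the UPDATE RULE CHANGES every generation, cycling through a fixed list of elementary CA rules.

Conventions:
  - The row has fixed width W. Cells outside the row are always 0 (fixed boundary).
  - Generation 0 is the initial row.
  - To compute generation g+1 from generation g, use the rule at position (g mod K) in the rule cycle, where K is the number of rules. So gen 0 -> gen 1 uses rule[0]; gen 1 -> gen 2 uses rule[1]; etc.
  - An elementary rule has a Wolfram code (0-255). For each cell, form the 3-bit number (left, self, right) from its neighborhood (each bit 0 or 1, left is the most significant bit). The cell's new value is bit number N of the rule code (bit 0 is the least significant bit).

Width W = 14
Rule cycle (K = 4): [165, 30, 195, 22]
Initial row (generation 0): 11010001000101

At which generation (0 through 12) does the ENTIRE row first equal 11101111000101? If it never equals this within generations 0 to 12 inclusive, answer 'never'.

Answer: never

Derivation:
Gen 0: 11010001000101
Gen 1 (rule 165): 00110101010111
Gen 2 (rule 30): 01100101010100
Gen 3 (rule 195): 10101000000001
Gen 4 (rule 22): 10101100000011
Gen 5 (rule 165): 11110001111000
Gen 6 (rule 30): 10001011000100
Gen 7 (rule 195): 00110001011001
Gen 8 (rule 22): 01001011000111
Gen 9 (rule 165): 01001100010010
Gen 10 (rule 30): 11111010111111
Gen 11 (rule 195): 01111000011111
Gen 12 (rule 22): 10000100100000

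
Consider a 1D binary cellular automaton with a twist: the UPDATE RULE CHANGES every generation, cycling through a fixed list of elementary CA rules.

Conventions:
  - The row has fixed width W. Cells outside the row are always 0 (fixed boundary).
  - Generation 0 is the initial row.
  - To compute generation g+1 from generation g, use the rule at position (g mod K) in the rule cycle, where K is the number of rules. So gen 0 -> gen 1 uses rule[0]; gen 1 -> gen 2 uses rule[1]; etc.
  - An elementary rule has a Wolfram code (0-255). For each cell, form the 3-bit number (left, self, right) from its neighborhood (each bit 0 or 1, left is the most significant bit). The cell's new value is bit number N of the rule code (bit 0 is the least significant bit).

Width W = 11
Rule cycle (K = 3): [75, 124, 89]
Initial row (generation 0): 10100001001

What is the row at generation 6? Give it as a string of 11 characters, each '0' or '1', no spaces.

Answer: 10001101001

Derivation:
Gen 0: 10100001001
Gen 1 (rule 75): 00001110010
Gen 2 (rule 124): 00001011011
Gen 3 (rule 89): 11100011011
Gen 4 (rule 75): 10101111011
Gen 5 (rule 124): 11111001111
Gen 6 (rule 89): 10001101001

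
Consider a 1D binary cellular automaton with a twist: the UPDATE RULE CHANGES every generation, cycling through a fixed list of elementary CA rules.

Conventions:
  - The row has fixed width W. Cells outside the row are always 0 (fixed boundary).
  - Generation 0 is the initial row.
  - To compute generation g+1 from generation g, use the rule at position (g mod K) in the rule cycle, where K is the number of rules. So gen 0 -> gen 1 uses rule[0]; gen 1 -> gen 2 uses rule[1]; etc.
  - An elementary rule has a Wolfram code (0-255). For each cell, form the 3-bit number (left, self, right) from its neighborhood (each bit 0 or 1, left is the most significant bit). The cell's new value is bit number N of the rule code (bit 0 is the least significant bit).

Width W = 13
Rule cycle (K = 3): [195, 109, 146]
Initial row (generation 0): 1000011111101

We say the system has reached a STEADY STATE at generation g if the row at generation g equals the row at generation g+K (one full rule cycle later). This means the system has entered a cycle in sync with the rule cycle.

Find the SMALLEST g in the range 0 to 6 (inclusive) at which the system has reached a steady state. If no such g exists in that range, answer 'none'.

Gen 0: 1000011111101
Gen 1 (rule 195): 0011101111100
Gen 2 (rule 109): 1010111000101
Gen 3 (rule 146): 0000010101000
Gen 4 (rule 195): 1111100000011
Gen 5 (rule 109): 1000101111011
Gen 6 (rule 146): 0101000110000
Gen 7 (rule 195): 1000011010111
Gen 8 (rule 109): 1011011111101
Gen 9 (rule 146): 0000001111000

Answer: none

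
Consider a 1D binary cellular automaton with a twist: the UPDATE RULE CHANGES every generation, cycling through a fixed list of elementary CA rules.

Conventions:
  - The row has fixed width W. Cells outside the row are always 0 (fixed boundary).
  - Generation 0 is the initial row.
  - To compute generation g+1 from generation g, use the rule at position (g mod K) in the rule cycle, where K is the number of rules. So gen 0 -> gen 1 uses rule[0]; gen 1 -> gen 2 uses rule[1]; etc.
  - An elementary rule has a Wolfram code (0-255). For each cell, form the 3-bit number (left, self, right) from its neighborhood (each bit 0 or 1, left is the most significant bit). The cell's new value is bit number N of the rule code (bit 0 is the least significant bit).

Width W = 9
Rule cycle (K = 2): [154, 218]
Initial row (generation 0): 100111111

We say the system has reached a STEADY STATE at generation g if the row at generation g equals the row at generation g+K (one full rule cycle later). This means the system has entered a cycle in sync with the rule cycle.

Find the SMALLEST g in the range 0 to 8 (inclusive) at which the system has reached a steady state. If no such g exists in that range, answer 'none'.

Answer: 2

Derivation:
Gen 0: 100111111
Gen 1 (rule 154): 011111110
Gen 2 (rule 218): 111111111
Gen 3 (rule 154): 111111110
Gen 4 (rule 218): 111111111
Gen 5 (rule 154): 111111110
Gen 6 (rule 218): 111111111
Gen 7 (rule 154): 111111110
Gen 8 (rule 218): 111111111
Gen 9 (rule 154): 111111110
Gen 10 (rule 218): 111111111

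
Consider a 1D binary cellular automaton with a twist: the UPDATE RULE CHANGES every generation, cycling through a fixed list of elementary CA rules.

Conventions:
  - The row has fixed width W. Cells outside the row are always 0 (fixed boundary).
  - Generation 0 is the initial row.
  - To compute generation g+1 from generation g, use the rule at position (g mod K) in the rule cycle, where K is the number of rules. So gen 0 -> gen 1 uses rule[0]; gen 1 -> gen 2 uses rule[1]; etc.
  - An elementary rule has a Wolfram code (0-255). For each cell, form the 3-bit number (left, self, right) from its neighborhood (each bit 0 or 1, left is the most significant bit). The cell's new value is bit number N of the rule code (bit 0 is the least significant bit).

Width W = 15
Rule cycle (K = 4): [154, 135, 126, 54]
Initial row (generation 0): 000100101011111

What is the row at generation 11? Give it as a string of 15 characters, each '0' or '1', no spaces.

Gen 0: 000100101011111
Gen 1 (rule 154): 001011000011110
Gen 2 (rule 135): 111000011101100
Gen 3 (rule 126): 101100110111110
Gen 4 (rule 54): 110011001000001
Gen 5 (rule 154): 101110110100010
Gen 6 (rule 135): 100100000101110
Gen 7 (rule 126): 111110001111011
Gen 8 (rule 54): 000001010000100
Gen 9 (rule 154): 000010001001010
Gen 10 (rule 135): 111110111011010
Gen 11 (rule 126): 100011101111111

Answer: 100011101111111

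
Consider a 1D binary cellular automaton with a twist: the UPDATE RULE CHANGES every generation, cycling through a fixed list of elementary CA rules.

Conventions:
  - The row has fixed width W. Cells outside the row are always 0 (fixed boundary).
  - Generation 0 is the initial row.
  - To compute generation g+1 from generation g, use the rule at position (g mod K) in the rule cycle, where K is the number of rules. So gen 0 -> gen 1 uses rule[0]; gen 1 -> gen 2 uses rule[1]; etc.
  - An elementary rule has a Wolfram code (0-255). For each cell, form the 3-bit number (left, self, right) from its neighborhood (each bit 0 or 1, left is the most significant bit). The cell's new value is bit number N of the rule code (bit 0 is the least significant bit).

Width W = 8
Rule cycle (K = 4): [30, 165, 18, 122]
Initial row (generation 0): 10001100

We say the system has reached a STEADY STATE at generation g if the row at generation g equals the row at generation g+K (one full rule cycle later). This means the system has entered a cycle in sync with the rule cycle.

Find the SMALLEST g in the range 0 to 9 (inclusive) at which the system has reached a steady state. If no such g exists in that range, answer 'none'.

Answer: 7

Derivation:
Gen 0: 10001100
Gen 1 (rule 30): 11011010
Gen 2 (rule 165): 00100110
Gen 3 (rule 18): 01011001
Gen 4 (rule 122): 10111110
Gen 5 (rule 30): 10100001
Gen 6 (rule 165): 11101101
Gen 7 (rule 18): 00000000
Gen 8 (rule 122): 00000000
Gen 9 (rule 30): 00000000
Gen 10 (rule 165): 11111111
Gen 11 (rule 18): 00000000
Gen 12 (rule 122): 00000000
Gen 13 (rule 30): 00000000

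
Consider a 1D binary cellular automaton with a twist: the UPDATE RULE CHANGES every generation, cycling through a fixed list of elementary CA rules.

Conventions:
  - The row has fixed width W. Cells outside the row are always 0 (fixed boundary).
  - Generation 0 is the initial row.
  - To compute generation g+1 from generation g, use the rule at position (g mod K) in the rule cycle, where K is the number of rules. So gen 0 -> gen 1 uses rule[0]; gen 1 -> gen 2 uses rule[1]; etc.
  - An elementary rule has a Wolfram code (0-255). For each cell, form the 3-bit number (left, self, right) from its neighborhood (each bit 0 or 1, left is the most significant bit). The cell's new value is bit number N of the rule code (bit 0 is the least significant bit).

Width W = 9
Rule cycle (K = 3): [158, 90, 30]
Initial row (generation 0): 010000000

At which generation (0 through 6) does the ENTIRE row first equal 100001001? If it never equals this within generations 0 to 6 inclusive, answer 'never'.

Answer: never

Derivation:
Gen 0: 010000000
Gen 1 (rule 158): 111000000
Gen 2 (rule 90): 101100000
Gen 3 (rule 30): 101010000
Gen 4 (rule 158): 101011000
Gen 5 (rule 90): 000011100
Gen 6 (rule 30): 000110010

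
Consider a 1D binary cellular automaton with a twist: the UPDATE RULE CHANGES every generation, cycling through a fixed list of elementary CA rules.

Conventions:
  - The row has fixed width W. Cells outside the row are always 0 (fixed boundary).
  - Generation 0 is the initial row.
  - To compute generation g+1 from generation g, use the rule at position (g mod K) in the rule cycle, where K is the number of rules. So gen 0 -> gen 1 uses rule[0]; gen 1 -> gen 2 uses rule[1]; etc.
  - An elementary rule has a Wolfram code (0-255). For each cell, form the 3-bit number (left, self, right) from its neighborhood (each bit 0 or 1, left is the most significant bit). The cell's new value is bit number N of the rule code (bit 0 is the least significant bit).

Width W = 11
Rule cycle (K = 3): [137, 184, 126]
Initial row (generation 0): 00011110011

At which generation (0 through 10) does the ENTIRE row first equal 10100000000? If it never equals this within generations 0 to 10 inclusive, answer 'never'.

Gen 0: 00011110011
Gen 1 (rule 137): 11011100010
Gen 2 (rule 184): 10111010001
Gen 3 (rule 126): 11101111011
Gen 4 (rule 137): 11001110010
Gen 5 (rule 184): 10101101001
Gen 6 (rule 126): 11111111111
Gen 7 (rule 137): 11111111110
Gen 8 (rule 184): 11111111101
Gen 9 (rule 126): 10000000111
Gen 10 (rule 137): 00111110110

Answer: never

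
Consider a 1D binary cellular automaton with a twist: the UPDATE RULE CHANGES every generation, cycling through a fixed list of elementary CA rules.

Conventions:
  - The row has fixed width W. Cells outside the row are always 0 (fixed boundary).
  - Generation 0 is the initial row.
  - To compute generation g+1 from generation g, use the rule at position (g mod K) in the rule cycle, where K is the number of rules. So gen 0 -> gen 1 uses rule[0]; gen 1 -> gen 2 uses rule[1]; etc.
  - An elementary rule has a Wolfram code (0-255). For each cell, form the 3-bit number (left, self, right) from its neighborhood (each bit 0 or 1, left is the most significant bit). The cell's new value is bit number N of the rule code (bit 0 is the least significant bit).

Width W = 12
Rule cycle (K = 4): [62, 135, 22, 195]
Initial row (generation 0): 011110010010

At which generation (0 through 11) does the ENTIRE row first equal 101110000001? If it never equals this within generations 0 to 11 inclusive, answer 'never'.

Gen 0: 011110010010
Gen 1 (rule 62): 110001111111
Gen 2 (rule 135): 000110111110
Gen 3 (rule 22): 001000000001
Gen 4 (rule 195): 110011111110
Gen 5 (rule 62): 101110000001
Gen 6 (rule 135): 100100111111
Gen 7 (rule 22): 111111000000
Gen 8 (rule 195): 011111011111
Gen 9 (rule 62): 110000110000
Gen 10 (rule 135): 000111000111
Gen 11 (rule 22): 001000101000

Answer: 5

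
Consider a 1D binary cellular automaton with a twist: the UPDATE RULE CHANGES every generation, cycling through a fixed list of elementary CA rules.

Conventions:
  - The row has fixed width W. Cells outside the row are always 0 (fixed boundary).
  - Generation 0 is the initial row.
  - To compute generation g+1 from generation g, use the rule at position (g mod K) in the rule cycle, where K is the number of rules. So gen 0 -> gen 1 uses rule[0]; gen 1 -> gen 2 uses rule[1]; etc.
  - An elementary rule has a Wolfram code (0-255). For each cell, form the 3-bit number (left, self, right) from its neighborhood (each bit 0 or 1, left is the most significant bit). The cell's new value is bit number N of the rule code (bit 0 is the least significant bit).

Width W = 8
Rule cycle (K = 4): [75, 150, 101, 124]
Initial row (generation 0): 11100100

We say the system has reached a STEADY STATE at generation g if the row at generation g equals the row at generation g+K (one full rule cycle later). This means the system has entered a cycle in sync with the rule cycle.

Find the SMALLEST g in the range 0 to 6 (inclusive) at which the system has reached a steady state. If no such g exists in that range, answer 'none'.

Answer: none

Derivation:
Gen 0: 11100100
Gen 1 (rule 75): 10101001
Gen 2 (rule 150): 10101111
Gen 3 (rule 101): 11110001
Gen 4 (rule 124): 10011001
Gen 5 (rule 75): 00111010
Gen 6 (rule 150): 01010011
Gen 7 (rule 101): 01110001
Gen 8 (rule 124): 01011001
Gen 9 (rule 75): 10011010
Gen 10 (rule 150): 11100011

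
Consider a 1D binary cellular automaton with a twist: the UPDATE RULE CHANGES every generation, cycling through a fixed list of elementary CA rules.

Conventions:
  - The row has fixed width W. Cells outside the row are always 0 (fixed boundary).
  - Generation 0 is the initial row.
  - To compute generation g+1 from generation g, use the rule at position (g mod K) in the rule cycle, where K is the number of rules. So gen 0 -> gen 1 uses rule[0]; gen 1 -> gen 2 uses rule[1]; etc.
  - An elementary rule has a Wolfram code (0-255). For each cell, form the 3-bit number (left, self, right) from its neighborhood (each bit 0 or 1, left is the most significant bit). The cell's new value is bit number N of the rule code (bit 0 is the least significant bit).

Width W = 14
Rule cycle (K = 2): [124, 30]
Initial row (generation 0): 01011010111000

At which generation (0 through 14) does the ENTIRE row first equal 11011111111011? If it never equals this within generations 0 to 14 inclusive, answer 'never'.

Answer: 11

Derivation:
Gen 0: 01011010111000
Gen 1 (rule 124): 01111111101100
Gen 2 (rule 30): 11000000001010
Gen 3 (rule 124): 11100000001111
Gen 4 (rule 30): 10010000011000
Gen 5 (rule 124): 11011000011100
Gen 6 (rule 30): 10010100110010
Gen 7 (rule 124): 11011110111011
Gen 8 (rule 30): 10010000100010
Gen 9 (rule 124): 11011000110011
Gen 10 (rule 30): 10010101101110
Gen 11 (rule 124): 11011111111011
Gen 12 (rule 30): 10010000000010
Gen 13 (rule 124): 11011000000011
Gen 14 (rule 30): 10010100000110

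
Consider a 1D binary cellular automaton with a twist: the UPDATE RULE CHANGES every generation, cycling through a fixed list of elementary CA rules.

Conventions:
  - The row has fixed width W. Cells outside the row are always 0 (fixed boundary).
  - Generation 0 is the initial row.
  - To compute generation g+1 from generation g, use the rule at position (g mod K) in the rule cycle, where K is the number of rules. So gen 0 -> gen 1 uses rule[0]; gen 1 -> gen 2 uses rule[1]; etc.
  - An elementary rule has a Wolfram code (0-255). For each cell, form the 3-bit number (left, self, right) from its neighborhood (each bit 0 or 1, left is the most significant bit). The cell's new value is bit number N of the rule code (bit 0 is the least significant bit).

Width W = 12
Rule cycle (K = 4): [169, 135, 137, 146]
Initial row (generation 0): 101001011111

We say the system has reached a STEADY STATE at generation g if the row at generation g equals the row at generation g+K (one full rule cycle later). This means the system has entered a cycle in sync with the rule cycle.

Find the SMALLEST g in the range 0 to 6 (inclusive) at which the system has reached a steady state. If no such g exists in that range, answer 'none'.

Answer: none

Derivation:
Gen 0: 101001011111
Gen 1 (rule 169): 010000111110
Gen 2 (rule 135): 110111011100
Gen 3 (rule 137): 100110011001
Gen 4 (rule 146): 011001100110
Gen 5 (rule 169): 010001000100
Gen 6 (rule 135): 110111011101
Gen 7 (rule 137): 100110011000
Gen 8 (rule 146): 011001100100
Gen 9 (rule 169): 010001000001
Gen 10 (rule 135): 110111011111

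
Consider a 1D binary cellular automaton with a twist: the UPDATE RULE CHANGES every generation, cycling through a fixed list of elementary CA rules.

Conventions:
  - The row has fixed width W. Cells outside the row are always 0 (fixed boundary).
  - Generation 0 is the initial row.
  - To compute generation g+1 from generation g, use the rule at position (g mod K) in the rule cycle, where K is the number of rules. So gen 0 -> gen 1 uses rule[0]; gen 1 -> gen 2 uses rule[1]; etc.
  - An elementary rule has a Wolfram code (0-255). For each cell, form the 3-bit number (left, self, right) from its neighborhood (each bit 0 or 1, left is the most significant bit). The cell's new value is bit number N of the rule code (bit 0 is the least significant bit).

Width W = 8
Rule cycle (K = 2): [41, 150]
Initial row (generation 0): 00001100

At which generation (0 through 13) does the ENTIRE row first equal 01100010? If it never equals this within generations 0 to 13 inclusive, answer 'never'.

Gen 0: 00001100
Gen 1 (rule 41): 11101001
Gen 2 (rule 150): 01001111
Gen 3 (rule 41): 00001000
Gen 4 (rule 150): 00011100
Gen 5 (rule 41): 11010001
Gen 6 (rule 150): 00011011
Gen 7 (rule 41): 11010110
Gen 8 (rule 150): 00010001
Gen 9 (rule 41): 11000100
Gen 10 (rule 150): 00101110
Gen 11 (rule 41): 10011000
Gen 12 (rule 150): 11100100
Gen 13 (rule 41): 10000001

Answer: never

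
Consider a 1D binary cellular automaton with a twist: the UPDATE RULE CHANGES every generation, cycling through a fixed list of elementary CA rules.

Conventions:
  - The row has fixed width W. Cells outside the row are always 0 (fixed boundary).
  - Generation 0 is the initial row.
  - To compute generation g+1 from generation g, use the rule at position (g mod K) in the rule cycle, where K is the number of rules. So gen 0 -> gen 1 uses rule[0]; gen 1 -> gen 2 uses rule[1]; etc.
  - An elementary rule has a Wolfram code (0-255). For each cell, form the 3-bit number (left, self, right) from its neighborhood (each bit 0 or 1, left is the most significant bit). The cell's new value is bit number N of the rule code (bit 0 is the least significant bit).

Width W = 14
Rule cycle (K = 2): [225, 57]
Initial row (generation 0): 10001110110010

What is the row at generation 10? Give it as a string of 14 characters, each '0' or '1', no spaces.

Gen 0: 10001110110010
Gen 1 (rule 225): 00100111010000
Gen 2 (rule 57): 10010100101111
Gen 3 (rule 225): 00001000010111
Gen 4 (rule 57): 11100111001100
Gen 5 (rule 225): 01100011000101
Gen 6 (rule 57): 01011010110010
Gen 7 (rule 225): 00101101010000
Gen 8 (rule 57): 10011010101111
Gen 9 (rule 225): 00001101010111
Gen 10 (rule 57): 11101010101100

Answer: 11101010101100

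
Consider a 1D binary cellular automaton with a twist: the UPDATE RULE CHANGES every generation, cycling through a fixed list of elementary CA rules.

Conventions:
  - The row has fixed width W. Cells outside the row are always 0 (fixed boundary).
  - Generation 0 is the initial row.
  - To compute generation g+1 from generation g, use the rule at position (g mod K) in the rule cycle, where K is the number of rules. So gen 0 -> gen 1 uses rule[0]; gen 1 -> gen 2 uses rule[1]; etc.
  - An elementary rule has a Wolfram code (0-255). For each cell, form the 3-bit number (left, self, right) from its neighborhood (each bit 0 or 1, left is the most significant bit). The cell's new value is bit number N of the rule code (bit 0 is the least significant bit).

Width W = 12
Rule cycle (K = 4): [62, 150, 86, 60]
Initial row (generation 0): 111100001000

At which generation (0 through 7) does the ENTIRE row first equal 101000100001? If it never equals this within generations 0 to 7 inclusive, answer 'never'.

Gen 0: 111100001000
Gen 1 (rule 62): 100010011100
Gen 2 (rule 150): 110111101010
Gen 3 (rule 86): 010000101011
Gen 4 (rule 60): 011000111110
Gen 5 (rule 62): 110101100001
Gen 6 (rule 150): 000100010011
Gen 7 (rule 86): 001110111101

Answer: never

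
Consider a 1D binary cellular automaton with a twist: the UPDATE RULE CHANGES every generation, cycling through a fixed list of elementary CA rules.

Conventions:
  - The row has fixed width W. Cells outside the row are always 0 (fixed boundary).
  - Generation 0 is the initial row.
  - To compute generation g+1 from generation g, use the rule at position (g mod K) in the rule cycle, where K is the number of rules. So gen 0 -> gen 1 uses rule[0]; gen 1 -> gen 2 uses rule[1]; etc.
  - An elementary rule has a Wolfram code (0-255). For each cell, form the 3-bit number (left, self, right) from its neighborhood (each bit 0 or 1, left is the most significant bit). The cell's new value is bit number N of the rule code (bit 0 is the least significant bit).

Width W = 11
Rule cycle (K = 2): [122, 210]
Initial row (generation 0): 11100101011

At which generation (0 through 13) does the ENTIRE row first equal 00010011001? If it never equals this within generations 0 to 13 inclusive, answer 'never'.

Answer: 10

Derivation:
Gen 0: 11100101011
Gen 1 (rule 122): 10111010111
Gen 2 (rule 210): 00011000011
Gen 3 (rule 122): 00111100111
Gen 4 (rule 210): 01011111011
Gen 5 (rule 122): 10110001111
Gen 6 (rule 210): 00011010111
Gen 7 (rule 122): 00111101101
Gen 8 (rule 210): 01011100100
Gen 9 (rule 122): 10110111010
Gen 10 (rule 210): 00010011001
Gen 11 (rule 122): 00101111110
Gen 12 (rule 210): 01000111111
Gen 13 (rule 122): 10101100001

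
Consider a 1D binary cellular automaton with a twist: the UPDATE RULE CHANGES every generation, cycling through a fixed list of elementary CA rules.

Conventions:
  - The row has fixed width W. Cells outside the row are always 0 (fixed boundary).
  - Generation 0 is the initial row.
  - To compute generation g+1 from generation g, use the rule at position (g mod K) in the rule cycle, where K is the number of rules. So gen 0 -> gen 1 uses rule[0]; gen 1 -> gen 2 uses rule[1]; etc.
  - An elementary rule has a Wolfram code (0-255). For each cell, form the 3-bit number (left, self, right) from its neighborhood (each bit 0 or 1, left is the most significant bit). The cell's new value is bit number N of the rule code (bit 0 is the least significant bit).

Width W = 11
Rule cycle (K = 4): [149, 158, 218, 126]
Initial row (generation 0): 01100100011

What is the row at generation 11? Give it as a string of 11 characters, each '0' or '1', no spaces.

Answer: 01111100011

Derivation:
Gen 0: 01100100011
Gen 1 (rule 149): 00010111000
Gen 2 (rule 158): 00110110100
Gen 3 (rule 218): 01110110010
Gen 4 (rule 126): 11011111111
Gen 5 (rule 149): 00001111110
Gen 6 (rule 158): 00011111101
Gen 7 (rule 218): 00111111100
Gen 8 (rule 126): 01100000110
Gen 9 (rule 149): 00011110001
Gen 10 (rule 158): 00111101011
Gen 11 (rule 218): 01111100011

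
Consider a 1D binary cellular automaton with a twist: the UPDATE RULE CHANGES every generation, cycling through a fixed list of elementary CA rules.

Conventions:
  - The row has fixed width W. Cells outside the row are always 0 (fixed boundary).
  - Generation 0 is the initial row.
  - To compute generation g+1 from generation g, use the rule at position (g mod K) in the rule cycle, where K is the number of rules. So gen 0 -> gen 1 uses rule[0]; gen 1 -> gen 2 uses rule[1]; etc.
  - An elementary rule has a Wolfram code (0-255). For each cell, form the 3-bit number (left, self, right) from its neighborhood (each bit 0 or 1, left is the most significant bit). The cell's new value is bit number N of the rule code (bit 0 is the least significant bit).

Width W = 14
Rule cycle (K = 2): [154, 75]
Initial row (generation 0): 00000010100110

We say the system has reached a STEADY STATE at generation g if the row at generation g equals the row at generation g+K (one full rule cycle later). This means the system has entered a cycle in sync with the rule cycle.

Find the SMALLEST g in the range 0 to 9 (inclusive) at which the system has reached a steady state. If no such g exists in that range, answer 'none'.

Answer: none

Derivation:
Gen 0: 00000010100110
Gen 1 (rule 154): 00000100011101
Gen 2 (rule 75): 11111001110100
Gen 3 (rule 154): 11110111100010
Gen 4 (rule 75): 10010100101100
Gen 5 (rule 154): 01100011001010
Gen 6 (rule 75): 11101111010000
Gen 7 (rule 154): 11001110001000
Gen 8 (rule 75): 11011010110011
Gen 9 (rule 154): 10010000101110
Gen 10 (rule 75): 00100111001010
Gen 11 (rule 154): 01011110110001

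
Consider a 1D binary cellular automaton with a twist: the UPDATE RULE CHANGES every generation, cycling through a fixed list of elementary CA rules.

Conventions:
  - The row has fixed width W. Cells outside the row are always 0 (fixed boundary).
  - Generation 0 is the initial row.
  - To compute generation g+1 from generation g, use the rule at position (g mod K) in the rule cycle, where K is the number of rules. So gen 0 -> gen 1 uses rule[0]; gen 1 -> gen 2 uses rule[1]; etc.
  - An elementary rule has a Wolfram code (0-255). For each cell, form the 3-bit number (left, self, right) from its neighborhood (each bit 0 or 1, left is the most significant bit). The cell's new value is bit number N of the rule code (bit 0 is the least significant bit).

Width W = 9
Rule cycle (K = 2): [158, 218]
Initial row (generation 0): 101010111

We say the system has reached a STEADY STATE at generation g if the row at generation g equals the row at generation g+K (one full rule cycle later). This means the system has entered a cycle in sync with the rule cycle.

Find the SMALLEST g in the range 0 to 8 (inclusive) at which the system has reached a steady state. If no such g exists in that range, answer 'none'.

Gen 0: 101010111
Gen 1 (rule 158): 101010110
Gen 2 (rule 218): 000000111
Gen 3 (rule 158): 000001110
Gen 4 (rule 218): 000011111
Gen 5 (rule 158): 000111110
Gen 6 (rule 218): 001111111
Gen 7 (rule 158): 011111110
Gen 8 (rule 218): 111111111
Gen 9 (rule 158): 111111110
Gen 10 (rule 218): 111111111

Answer: 8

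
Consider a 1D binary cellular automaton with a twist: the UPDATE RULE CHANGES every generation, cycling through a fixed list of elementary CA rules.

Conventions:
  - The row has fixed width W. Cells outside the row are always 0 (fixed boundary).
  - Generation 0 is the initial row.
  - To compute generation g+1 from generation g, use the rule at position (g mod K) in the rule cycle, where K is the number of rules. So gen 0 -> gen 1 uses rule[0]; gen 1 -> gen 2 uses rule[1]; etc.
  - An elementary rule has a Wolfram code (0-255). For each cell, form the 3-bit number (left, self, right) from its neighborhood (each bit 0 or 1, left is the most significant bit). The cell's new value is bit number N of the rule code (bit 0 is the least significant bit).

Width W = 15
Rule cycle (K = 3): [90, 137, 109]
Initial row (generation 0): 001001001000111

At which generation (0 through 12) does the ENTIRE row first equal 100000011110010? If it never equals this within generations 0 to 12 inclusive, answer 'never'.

Gen 0: 001001001000111
Gen 1 (rule 90): 010110110101101
Gen 2 (rule 137): 000100100001000
Gen 3 (rule 109): 110100101101011
Gen 4 (rule 90): 110011001100011
Gen 5 (rule 137): 100010001001010
Gen 6 (rule 109): 101010101001110
Gen 7 (rule 90): 000000000111011
Gen 8 (rule 137): 111111110110010
Gen 9 (rule 109): 100000011110010
Gen 10 (rule 90): 010000110011101
Gen 11 (rule 137): 000110100011000
Gen 12 (rule 109): 110111101011011

Answer: 9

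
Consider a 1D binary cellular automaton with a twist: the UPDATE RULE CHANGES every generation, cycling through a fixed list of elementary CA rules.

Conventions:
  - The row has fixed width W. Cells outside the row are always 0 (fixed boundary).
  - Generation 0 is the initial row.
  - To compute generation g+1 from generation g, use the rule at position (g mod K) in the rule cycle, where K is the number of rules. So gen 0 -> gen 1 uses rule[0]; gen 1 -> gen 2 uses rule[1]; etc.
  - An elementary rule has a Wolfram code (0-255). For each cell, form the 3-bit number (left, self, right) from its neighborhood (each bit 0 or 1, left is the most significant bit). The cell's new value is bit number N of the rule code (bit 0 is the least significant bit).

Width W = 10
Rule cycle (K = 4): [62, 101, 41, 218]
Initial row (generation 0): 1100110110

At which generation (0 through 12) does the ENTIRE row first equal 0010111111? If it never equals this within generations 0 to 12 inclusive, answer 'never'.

Gen 0: 1100110110
Gen 1 (rule 62): 1011101101
Gen 2 (rule 101): 1100110111
Gen 3 (rule 41): 1000101100
Gen 4 (rule 218): 0101001110
Gen 5 (rule 62): 1111111001
Gen 6 (rule 101): 0000001001
Gen 7 (rule 41): 1111100000
Gen 8 (rule 218): 1111110000
Gen 9 (rule 62): 1000001000
Gen 10 (rule 101): 1011101011
Gen 11 (rule 41): 0110010110
Gen 12 (rule 218): 1111100111

Answer: never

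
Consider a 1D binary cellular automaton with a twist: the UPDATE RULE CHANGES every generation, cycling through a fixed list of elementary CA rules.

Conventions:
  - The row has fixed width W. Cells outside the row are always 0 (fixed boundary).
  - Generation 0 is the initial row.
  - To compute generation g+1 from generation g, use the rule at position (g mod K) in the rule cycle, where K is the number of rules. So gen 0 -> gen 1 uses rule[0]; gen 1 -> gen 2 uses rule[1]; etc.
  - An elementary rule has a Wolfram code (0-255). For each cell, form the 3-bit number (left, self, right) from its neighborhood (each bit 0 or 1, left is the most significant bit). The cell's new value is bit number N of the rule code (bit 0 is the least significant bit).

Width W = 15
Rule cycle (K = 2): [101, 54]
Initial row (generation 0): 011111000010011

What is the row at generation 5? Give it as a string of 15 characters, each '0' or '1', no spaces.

Answer: 110110010010001

Derivation:
Gen 0: 011111000010011
Gen 1 (rule 101): 000001011010001
Gen 2 (rule 54): 000011100111011
Gen 3 (rule 101): 111000100001101
Gen 4 (rule 54): 000101110010011
Gen 5 (rule 101): 110110010010001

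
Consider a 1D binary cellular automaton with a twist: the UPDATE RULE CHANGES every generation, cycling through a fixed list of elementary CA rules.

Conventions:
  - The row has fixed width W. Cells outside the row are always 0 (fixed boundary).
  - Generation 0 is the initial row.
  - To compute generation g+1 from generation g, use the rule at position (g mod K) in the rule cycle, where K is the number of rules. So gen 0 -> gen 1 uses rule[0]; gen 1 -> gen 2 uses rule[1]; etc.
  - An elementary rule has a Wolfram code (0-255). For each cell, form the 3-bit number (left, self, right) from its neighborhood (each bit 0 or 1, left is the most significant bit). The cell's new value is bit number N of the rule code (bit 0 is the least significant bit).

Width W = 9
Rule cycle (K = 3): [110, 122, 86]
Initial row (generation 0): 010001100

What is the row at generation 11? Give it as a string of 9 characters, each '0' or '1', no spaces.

Gen 0: 010001100
Gen 1 (rule 110): 110011100
Gen 2 (rule 122): 111110110
Gen 3 (rule 86): 000010011
Gen 4 (rule 110): 000110111
Gen 5 (rule 122): 001111101
Gen 6 (rule 86): 010000101
Gen 7 (rule 110): 110001111
Gen 8 (rule 122): 111011001
Gen 9 (rule 86): 001001111
Gen 10 (rule 110): 011011001
Gen 11 (rule 122): 111111110

Answer: 111111110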